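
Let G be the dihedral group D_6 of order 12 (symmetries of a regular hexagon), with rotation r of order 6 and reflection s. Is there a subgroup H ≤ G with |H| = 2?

2 | 12. A subgroup of order 2 is {e, r^2s}.

Yes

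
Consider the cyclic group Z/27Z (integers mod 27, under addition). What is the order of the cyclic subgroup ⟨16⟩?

In Z/27Z, the order of an element a is n/gcd(a, n).
gcd(16, 27) = 1, so |⟨16⟩| = 27/1 = 27.

27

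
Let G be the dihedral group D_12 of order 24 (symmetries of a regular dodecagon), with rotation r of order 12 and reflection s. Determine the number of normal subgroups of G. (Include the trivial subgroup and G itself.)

G has 34 subgroups. Checking conjugation-invariance by order — order 1: 1/1 normal; order 2: 1/13 normal; order 3: 1/1 normal; order 4: 1/7 normal; order 6: 1/5 normal; order 8: 0/3 normal; order 12: 3/3 normal; order 24: 1/1 normal.
Total normal subgroups: 9.

9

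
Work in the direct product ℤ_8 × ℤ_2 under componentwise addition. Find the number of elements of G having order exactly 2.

3

An element (a,b) has order lcm(ord(a), ord(b)); count pairs with lcm equal to 2.
Enumerating gives 3 such elements.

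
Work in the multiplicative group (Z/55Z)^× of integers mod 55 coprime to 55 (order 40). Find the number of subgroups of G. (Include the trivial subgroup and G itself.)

16

|G| = 40, so by Lagrange every subgroup order divides 40. Divisors: 1, 2, 4, 5, 8, 10, 20, 40.
Subgroups by order — order 1: 1; order 2: 3; order 4: 3; order 5: 1; order 8: 1; order 10: 3; order 20: 3; order 40: 1.
Total: 1 + 3 + 3 + 1 + 1 + 3 + 3 + 1 = 16.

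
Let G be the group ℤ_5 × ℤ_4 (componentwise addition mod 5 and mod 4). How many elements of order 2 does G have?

1

An element (a,b) has order lcm(ord(a), ord(b)); count pairs with lcm equal to 2.
Enumerating gives 1 such elements.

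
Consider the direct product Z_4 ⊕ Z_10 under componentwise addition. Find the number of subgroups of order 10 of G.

|G| = 40 and 10 | 40, so subgroups of order 10 are possible by Lagrange.
The subgroups of order 10 are: {(0,0), (0,1), (0,2), (0,3), (0,4), (0,5), (0,6), (0,7), (0,8), (0,9)}; {(0,0), (0,2), (0,4), (0,6), (0,8), (2,0), (2,2), (2,4), (2,6), (2,8)}; {(0,0), (0,2), (0,4), (0,6), (0,8), (2,1), (2,3), (2,5), (2,7), (2,9)}.
So G has 3 subgroups of order 10.

3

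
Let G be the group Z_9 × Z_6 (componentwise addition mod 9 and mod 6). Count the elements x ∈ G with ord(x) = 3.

An element (a,b) has order lcm(ord(a), ord(b)); count pairs with lcm equal to 3.
Enumerating gives 8 such elements.

8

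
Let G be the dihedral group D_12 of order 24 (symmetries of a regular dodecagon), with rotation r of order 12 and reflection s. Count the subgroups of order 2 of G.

|G| = 24 and 2 | 24, so subgroups of order 2 are possible by Lagrange.
The subgroups of order 2 are: {e, r^10s}; {e, r^11s}; {e, r^2s}; {e, r^3s}; … (13 in all).
So G has 13 subgroups of order 2.

13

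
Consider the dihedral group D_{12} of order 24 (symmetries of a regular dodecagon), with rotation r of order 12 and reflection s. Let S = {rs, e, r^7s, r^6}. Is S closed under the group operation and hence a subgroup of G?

|S| = 4 divides |G| = 24, consistent with Lagrange.
S contains the identity, every element's inverse is in S, and S is closed under ·: it is a subgroup.

Yes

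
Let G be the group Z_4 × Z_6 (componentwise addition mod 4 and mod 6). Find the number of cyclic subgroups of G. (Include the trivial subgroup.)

12

Group the elements of G by the cyclic subgroup they generate; each cyclic subgroup of order d accounts for φ(d) elements.
Cyclic subgroups by order — order 1: 1; order 2: 3; order 3: 1; order 4: 2; order 6: 3; order 12: 2.
Total: 12.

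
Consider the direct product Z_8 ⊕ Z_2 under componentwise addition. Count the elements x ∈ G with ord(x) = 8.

8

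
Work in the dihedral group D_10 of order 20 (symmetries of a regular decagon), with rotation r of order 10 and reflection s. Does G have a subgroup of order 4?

4 | 20. A subgroup of order 4 is {e, r^5, r^2s, r^7s}.

Yes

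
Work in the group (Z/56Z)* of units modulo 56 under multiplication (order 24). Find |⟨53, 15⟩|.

|⟨53⟩| = 6 and |⟨15⟩| = 2, so |H| is a multiple of lcm(6, 2) = 6 and divides |G| = 24.
Closing under the operation: H = {1, 9, 11, 15, 23, 25, 29, 37, 39, 43, 51, 53}, so |H| = 12.

12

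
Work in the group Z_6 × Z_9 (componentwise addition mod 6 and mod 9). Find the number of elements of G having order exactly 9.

An element (a,b) has order lcm(ord(a), ord(b)); count pairs with lcm equal to 9.
Enumerating gives 18 such elements.

18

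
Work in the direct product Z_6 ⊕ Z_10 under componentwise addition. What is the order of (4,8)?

15

The order of (4,8) in Z_6 × Z_10 is lcm(ord(4) in Z_6, ord(8) in Z_10).
ord(4) = 3 and ord(8) = 5, so |⟨(4,8)⟩| = lcm(3, 5) = 15.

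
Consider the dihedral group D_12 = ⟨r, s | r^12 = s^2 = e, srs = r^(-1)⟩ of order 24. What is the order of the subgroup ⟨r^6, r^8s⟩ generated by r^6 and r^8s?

4

|⟨r^6⟩| = 2 and |⟨r^8s⟩| = 2, so |H| is a multiple of lcm(2, 2) = 2 and divides |G| = 24.
Closing under the operation: H = {e, r^6, r^2s, r^8s}, so |H| = 4.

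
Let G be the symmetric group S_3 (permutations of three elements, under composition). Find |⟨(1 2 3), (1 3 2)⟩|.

|⟨(1 2 3)⟩| = 3 and |⟨(1 3 2)⟩| = 3, so |H| is a multiple of lcm(3, 3) = 3 and divides |G| = 6.
Closing under the operation: H = {e, (1 2 3), (1 3 2)}, so |H| = 3.

3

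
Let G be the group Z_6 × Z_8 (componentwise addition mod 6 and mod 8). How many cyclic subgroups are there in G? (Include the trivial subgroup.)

16

A cyclic subgroup of order d is generated by each of its φ(d) elements of order d, so the cyclic subgroups of order d number (#elements of order d)/φ(d).
Cyclic subgroups by order — order 1: 1; order 2: 3; order 3: 1; order 4: 2; order 6: 3; order 8: 2; order 12: 2; order 24: 2.
Total: 16.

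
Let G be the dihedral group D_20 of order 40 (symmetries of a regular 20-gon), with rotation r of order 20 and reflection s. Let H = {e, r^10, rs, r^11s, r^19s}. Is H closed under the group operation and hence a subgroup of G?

Closure fails: r^11s · r^19s = r^12 ∉ H. So H is not a subgroup.

No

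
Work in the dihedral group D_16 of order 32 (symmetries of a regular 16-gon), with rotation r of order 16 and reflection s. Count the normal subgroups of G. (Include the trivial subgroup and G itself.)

G has 36 subgroups. Checking conjugation-invariance by order — order 1: 1/1 normal; order 2: 1/17 normal; order 4: 1/9 normal; order 8: 1/5 normal; order 16: 3/3 normal; order 32: 1/1 normal.
Total normal subgroups: 8.

8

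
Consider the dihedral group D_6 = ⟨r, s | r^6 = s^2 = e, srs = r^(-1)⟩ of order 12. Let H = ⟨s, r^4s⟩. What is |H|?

6

|⟨s⟩| = 2 and |⟨r^4s⟩| = 2, so |H| is a multiple of lcm(2, 2) = 2 and divides |G| = 12.
Closing under the operation: H = {e, r^2, r^4, s, r^2s, r^4s}, so |H| = 6.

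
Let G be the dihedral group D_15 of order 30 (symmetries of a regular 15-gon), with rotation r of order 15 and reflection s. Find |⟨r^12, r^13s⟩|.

|⟨r^12⟩| = 5 and |⟨r^13s⟩| = 2, so |H| is a multiple of lcm(5, 2) = 10 and divides |G| = 30.
Closing under the operation: H = {e, r^3, r^6, r^9, r^12, rs, r^4s, r^7s, r^10s, r^13s}, so |H| = 10.

10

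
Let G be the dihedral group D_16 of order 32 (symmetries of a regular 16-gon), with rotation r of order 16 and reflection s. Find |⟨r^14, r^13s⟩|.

|⟨r^14⟩| = 8 and |⟨r^13s⟩| = 2, so |H| is a multiple of lcm(8, 2) = 8 and divides |G| = 32.
Closing under the operation: H = {e, r^2, r^4, r^6, r^8, r^10, r^12, r^14, rs, r^3s, r^5s, r^7s, r^9s, r^11s, r^13s, r^15s}, so |H| = 16.

16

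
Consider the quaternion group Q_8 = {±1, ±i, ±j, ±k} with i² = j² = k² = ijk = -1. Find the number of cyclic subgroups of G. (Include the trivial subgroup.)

5

Each element a generates a cyclic subgroup ⟨a⟩; distinct elements may generate the same one (a cyclic group of order d has φ(d) generators).
Cyclic subgroups by order — order 1: 1; order 2: 1; order 4: 3.
Total: 5.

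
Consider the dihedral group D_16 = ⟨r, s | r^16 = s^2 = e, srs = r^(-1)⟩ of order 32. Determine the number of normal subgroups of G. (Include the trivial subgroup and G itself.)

G has 36 subgroups. Checking conjugation-invariance by order — order 1: 1/1 normal; order 2: 1/17 normal; order 4: 1/9 normal; order 8: 1/5 normal; order 16: 3/3 normal; order 32: 1/1 normal.
Total normal subgroups: 8.

8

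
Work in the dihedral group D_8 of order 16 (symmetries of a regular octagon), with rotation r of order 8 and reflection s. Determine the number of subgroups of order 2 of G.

|G| = 16 and 2 | 16, so subgroups of order 2 are possible by Lagrange.
The subgroups of order 2 are: {e, r^2s}; {e, r^3s}; {e, r^4}; {e, r^4s}; … (9 in all).
So G has 9 subgroups of order 2.

9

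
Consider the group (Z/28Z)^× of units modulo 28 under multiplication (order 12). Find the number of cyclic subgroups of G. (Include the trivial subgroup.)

Group the elements of G by the cyclic subgroup they generate; each cyclic subgroup of order d accounts for φ(d) elements.
Cyclic subgroups by order — order 1: 1; order 2: 3; order 3: 1; order 6: 3.
Total: 8.

8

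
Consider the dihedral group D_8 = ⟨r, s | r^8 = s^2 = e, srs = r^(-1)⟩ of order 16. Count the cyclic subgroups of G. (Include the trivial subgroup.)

12

Each element a generates a cyclic subgroup ⟨a⟩; distinct elements may generate the same one (a cyclic group of order d has φ(d) generators).
Cyclic subgroups by order — order 1: 1; order 2: 9; order 4: 1; order 8: 1.
Total: 12.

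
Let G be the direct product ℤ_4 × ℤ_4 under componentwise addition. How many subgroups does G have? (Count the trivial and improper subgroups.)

15

|G| = 16, so by Lagrange every subgroup order divides 16. Divisors: 1, 2, 4, 8, 16.
Subgroups by order — order 1: 1; order 2: 3; order 4: 7; order 8: 3; order 16: 1.
Total: 1 + 3 + 7 + 3 + 1 = 15.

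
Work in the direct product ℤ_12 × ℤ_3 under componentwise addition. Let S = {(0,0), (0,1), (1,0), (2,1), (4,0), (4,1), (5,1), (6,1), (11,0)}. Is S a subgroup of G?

(0,1) ∈ S but its inverse (0,2) ∉ S, so S is not a subgroup.

No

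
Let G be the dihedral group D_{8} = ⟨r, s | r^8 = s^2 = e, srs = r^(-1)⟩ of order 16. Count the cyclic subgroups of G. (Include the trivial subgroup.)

12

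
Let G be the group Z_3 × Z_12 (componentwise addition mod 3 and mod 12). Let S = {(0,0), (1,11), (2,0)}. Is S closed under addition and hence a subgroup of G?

No

(1,11) ∈ S but its inverse (2,1) ∉ S, so S is not a subgroup.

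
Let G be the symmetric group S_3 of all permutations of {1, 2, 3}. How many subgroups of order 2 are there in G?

3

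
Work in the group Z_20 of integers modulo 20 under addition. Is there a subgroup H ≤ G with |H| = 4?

4 | 20. A subgroup of order 4 is {0, 5, 10, 15}.

Yes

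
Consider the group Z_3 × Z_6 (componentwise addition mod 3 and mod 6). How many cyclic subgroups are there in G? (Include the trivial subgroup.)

10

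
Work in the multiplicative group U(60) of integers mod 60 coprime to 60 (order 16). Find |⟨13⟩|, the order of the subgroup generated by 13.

Compute successive powers of 13 mod 60: 13, 49, 37, 1; 13^4 ≡ 1 (mod 60).
So |⟨13⟩| = 4.

4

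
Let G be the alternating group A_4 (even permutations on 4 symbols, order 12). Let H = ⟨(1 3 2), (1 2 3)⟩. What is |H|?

3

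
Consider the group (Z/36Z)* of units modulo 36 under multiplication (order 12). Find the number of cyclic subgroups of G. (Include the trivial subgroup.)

8

Each element a generates a cyclic subgroup ⟨a⟩; distinct elements may generate the same one (a cyclic group of order d has φ(d) generators).
Cyclic subgroups by order — order 1: 1; order 2: 3; order 3: 1; order 6: 3.
Total: 8.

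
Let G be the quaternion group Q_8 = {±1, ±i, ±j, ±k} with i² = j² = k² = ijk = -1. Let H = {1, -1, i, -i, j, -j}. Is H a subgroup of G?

No

|H| = 6 does not divide |G| = 8, so by Lagrange H is not a subgroup.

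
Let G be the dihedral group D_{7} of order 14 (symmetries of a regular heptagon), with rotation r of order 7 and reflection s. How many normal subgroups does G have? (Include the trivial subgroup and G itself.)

G has 10 subgroups. Checking conjugation-invariance by order — order 1: 1/1 normal; order 2: 0/7 normal; order 7: 1/1 normal; order 14: 1/1 normal.
Total normal subgroups: 3.

3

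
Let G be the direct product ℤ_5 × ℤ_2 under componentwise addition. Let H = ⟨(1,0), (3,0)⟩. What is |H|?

|⟨(1,0)⟩| = 5 and |⟨(3,0)⟩| = 5, so |H| is a multiple of lcm(5, 5) = 5 and divides |G| = 10.
Closing under the operation: H = {(0,0), (1,0), (2,0), (3,0), (4,0)}, so |H| = 5.

5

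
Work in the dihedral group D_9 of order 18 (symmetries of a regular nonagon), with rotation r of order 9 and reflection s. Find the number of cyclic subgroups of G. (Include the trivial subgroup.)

Group the elements of G by the cyclic subgroup they generate; each cyclic subgroup of order d accounts for φ(d) elements.
Cyclic subgroups by order — order 1: 1; order 2: 9; order 3: 1; order 9: 1.
Total: 12.

12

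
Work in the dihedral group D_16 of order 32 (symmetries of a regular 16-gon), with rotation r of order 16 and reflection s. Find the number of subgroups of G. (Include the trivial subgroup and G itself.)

|G| = 32, so by Lagrange every subgroup order divides 32. Divisors: 1, 2, 4, 8, 16, 32.
Subgroups by order — order 1: 1; order 2: 17; order 4: 9; order 8: 5; order 16: 3; order 32: 1.
Total: 1 + 17 + 9 + 5 + 3 + 1 = 36.

36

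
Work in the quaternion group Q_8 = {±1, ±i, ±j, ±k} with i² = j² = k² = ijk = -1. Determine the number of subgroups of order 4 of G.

3

|G| = 8 and 4 | 8, so subgroups of order 4 are possible by Lagrange.
The subgroups of order 4 are: {1, -1, i, -i}; {1, -1, j, -j}; {1, -1, k, -k}.
So G has 3 subgroups of order 4.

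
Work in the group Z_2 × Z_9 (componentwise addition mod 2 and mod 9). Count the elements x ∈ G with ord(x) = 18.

An element (a,b) has order lcm(ord(a), ord(b)); count pairs with lcm equal to 18.
Enumerating gives 6 such elements.

6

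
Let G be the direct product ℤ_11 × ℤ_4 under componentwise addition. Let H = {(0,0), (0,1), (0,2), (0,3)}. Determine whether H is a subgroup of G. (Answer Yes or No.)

|H| = 4 divides |G| = 44, consistent with Lagrange.
H contains the identity, every element's inverse is in H, and H is closed under +: it is a subgroup.
In fact H = ⟨(0,1)⟩.

Yes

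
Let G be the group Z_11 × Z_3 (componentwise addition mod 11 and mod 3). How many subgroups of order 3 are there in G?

1

|G| = 33 and 3 | 33, so subgroups of order 3 are possible by Lagrange.
The subgroups of order 3 are: {(0,0), (0,1), (0,2)}.
So G has 1 subgroup of order 3.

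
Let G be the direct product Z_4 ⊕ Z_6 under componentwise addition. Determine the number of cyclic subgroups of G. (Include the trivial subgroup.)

A cyclic subgroup of order d is generated by each of its φ(d) elements of order d, so the cyclic subgroups of order d number (#elements of order d)/φ(d).
Cyclic subgroups by order — order 1: 1; order 2: 3; order 3: 1; order 4: 2; order 6: 3; order 12: 2.
Total: 12.

12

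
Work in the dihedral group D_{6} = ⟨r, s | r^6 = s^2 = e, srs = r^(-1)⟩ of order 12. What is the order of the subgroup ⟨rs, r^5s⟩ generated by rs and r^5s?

6

|⟨rs⟩| = 2 and |⟨r^5s⟩| = 2, so |H| is a multiple of lcm(2, 2) = 2 and divides |G| = 12.
Closing under the operation: H = {e, r^2, r^4, rs, r^3s, r^5s}, so |H| = 6.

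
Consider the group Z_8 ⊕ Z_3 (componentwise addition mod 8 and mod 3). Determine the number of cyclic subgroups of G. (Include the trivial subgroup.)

8

Each element a generates a cyclic subgroup ⟨a⟩; distinct elements may generate the same one (a cyclic group of order d has φ(d) generators).
Cyclic subgroups by order — order 1: 1; order 2: 1; order 3: 1; order 4: 1; order 6: 1; order 8: 1; order 12: 1; order 24: 1.
Total: 8.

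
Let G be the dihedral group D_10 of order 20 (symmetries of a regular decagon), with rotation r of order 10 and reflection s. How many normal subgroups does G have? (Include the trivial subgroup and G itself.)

7

G has 22 subgroups. Checking conjugation-invariance by order — order 1: 1/1 normal; order 2: 1/11 normal; order 4: 0/5 normal; order 5: 1/1 normal; order 10: 3/3 normal; order 20: 1/1 normal.
Total normal subgroups: 7.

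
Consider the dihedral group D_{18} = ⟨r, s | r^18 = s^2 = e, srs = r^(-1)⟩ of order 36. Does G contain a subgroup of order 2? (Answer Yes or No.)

2 | 36. A subgroup of order 2 is {e, r^10s}.

Yes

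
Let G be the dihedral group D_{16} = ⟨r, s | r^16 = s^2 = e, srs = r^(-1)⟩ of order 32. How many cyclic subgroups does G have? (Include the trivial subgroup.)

A cyclic subgroup of order d is generated by each of its φ(d) elements of order d, so the cyclic subgroups of order d number (#elements of order d)/φ(d).
Cyclic subgroups by order — order 1: 1; order 2: 17; order 4: 1; order 8: 1; order 16: 1.
Total: 21.

21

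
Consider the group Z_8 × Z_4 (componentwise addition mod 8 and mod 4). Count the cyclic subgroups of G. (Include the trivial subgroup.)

14

A cyclic subgroup of order d is generated by each of its φ(d) elements of order d, so the cyclic subgroups of order d number (#elements of order d)/φ(d).
Cyclic subgroups by order — order 1: 1; order 2: 3; order 4: 6; order 8: 4.
Total: 14.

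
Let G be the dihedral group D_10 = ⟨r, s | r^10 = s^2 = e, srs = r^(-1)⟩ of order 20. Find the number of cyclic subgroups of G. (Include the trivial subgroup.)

A cyclic subgroup of order d is generated by each of its φ(d) elements of order d, so the cyclic subgroups of order d number (#elements of order d)/φ(d).
Cyclic subgroups by order — order 1: 1; order 2: 11; order 5: 1; order 10: 1.
Total: 14.

14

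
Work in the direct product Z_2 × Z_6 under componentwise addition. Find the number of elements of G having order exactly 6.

6

An element (a,b) has order lcm(ord(a), ord(b)); count pairs with lcm equal to 6.
Enumerating gives 6 such elements.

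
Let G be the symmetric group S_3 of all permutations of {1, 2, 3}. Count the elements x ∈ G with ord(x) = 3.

2

The elements of order 3 are: (1 2 3), (1 3 2).
That's 2.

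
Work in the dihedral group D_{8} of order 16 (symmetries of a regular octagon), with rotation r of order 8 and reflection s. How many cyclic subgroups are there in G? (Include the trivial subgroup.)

A cyclic subgroup of order d is generated by each of its φ(d) elements of order d, so the cyclic subgroups of order d number (#elements of order d)/φ(d).
Cyclic subgroups by order — order 1: 1; order 2: 9; order 4: 1; order 8: 1.
Total: 12.

12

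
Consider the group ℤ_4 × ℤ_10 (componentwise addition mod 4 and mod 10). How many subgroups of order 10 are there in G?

3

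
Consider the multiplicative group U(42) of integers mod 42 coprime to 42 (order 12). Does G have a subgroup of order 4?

4 | 12. A subgroup of order 4 is {1, 13, 29, 41}.

Yes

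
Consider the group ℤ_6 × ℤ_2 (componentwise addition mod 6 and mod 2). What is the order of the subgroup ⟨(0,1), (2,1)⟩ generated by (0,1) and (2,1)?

6

|⟨(0,1)⟩| = 2 and |⟨(2,1)⟩| = 6, so |H| is a multiple of lcm(2, 6) = 6 and divides |G| = 12.
Closing under the operation: H = {(0,0), (0,1), (2,0), (2,1), (4,0), (4,1)}, so |H| = 6.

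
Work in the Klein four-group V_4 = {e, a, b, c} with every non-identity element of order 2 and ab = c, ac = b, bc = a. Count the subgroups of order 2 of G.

3

|G| = 4 and 2 | 4, so subgroups of order 2 are possible by Lagrange.
The subgroups of order 2 are: {e, a}; {e, b}; {e, c}.
So G has 3 subgroups of order 2.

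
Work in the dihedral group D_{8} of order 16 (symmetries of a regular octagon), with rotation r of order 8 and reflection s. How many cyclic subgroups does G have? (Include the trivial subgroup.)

12

A cyclic subgroup of order d is generated by each of its φ(d) elements of order d, so the cyclic subgroups of order d number (#elements of order d)/φ(d).
Cyclic subgroups by order — order 1: 1; order 2: 9; order 4: 1; order 8: 1.
Total: 12.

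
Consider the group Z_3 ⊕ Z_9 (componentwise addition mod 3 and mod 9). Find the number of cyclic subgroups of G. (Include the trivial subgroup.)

8

Each element a generates a cyclic subgroup ⟨a⟩; distinct elements may generate the same one (a cyclic group of order d has φ(d) generators).
Cyclic subgroups by order — order 1: 1; order 3: 4; order 9: 3.
Total: 8.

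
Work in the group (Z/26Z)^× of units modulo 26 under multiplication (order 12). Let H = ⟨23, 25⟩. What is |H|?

|⟨23⟩| = 6 and |⟨25⟩| = 2, so |H| is a multiple of lcm(6, 2) = 6 and divides |G| = 12.
Closing under the operation: H = {1, 3, 9, 17, 23, 25}, so |H| = 6.

6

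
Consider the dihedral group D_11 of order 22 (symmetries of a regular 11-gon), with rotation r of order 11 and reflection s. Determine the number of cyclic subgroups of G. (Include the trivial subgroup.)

13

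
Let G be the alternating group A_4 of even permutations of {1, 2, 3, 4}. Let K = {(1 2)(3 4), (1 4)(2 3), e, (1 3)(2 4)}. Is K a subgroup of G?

|K| = 4 divides |G| = 12, consistent with Lagrange.
K contains the identity, every element's inverse is in K, and K is closed under ∘: it is a subgroup.

Yes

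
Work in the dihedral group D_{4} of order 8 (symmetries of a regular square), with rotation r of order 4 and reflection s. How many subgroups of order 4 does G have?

3

|G| = 8 and 4 | 8, so subgroups of order 4 are possible by Lagrange.
The subgroups of order 4 are: {e, r, r^2, r^3}; {e, r^2, s, r^2s}; {e, r^2, rs, r^3s}.
So G has 3 subgroups of order 4.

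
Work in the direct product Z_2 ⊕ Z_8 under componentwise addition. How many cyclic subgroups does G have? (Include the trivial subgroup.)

A cyclic subgroup of order d is generated by each of its φ(d) elements of order d, so the cyclic subgroups of order d number (#elements of order d)/φ(d).
Cyclic subgroups by order — order 1: 1; order 2: 3; order 4: 2; order 8: 2.
Total: 8.

8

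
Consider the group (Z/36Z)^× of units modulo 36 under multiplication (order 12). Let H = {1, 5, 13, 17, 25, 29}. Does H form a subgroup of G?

|H| = 6 divides |G| = 12, consistent with Lagrange.
H contains the identity, every element's inverse is in H, and H is closed under ·: it is a subgroup.
In fact H = ⟨29⟩.

Yes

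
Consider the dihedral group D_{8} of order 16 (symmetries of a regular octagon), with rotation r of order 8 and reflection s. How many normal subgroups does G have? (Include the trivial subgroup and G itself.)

7

G has 19 subgroups. Checking conjugation-invariance by order — order 1: 1/1 normal; order 2: 1/9 normal; order 4: 1/5 normal; order 8: 3/3 normal; order 16: 1/1 normal.
Total normal subgroups: 7.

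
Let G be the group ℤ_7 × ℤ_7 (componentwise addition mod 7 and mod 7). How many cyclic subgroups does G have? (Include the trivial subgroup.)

Group the elements of G by the cyclic subgroup they generate; each cyclic subgroup of order d accounts for φ(d) elements.
Cyclic subgroups by order — order 1: 1; order 7: 8.
Total: 9.

9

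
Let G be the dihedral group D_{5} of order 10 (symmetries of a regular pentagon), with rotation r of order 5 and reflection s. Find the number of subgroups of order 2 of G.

5

|G| = 10 and 2 | 10, so subgroups of order 2 are possible by Lagrange.
The subgroups of order 2 are: {e, r^2s}; {e, r^3s}; {e, r^4s}; {e, rs}; … (5 in all).
So G has 5 subgroups of order 2.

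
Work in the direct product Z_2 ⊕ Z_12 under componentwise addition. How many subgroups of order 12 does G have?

|G| = 24 and 12 | 24, so subgroups of order 12 are possible by Lagrange.
The subgroups of order 12 are: {(0,0), (0,1), (0,2), (0,3), (0,4), (0,5), (0,6), (0,7), (0,8), (0,9), (0,10), (0,11)}; {(0,0), (0,2), (0,4), (0,6), (0,8), (0,10), (1,0), (1,2), (1,4), (1,6), (1,8), (1,10)}; {(0,0), (0,2), (0,4), (0,6), (0,8), (0,10), (1,1), (1,3), (1,5), (1,7), (1,9), (1,11)}.
So G has 3 subgroups of order 12.

3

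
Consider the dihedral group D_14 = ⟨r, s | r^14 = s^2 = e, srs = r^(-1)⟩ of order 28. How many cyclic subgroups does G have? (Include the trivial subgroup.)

18

A cyclic subgroup of order d is generated by each of its φ(d) elements of order d, so the cyclic subgroups of order d number (#elements of order d)/φ(d).
Cyclic subgroups by order — order 1: 1; order 2: 15; order 7: 1; order 14: 1.
Total: 18.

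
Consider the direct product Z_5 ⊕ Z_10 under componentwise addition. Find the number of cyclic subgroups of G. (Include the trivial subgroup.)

14

Each element a generates a cyclic subgroup ⟨a⟩; distinct elements may generate the same one (a cyclic group of order d has φ(d) generators).
Cyclic subgroups by order — order 1: 1; order 2: 1; order 5: 6; order 10: 6.
Total: 14.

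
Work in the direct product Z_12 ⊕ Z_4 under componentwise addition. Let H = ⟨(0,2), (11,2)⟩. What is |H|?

24

|⟨(0,2)⟩| = 2 and |⟨(11,2)⟩| = 12, so |H| is a multiple of lcm(2, 12) = 12 and divides |G| = 48.
Closing under the operation: H = {(0,0), (0,2), (1,0), (1,2), (2,0), (2,2), (3,0), (3,2), (4,0), (4,2), (5,0), (5,2), (6,0), (6,2), (7,0), (7,2), (8,0), (8,2), (9,0), (9,2), (10,0), (10,2), (11,0), (11,2)}, so |H| = 24.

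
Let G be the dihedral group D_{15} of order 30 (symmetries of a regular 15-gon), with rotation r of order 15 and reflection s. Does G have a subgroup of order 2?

2 | 30. A subgroup of order 2 is {e, r^10s}.

Yes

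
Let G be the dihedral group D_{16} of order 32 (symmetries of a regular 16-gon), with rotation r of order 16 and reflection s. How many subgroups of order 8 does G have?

5

|G| = 32 and 8 | 32, so subgroups of order 8 are possible by Lagrange.
The subgroups of order 8 are: {e, r^2, r^4, r^6, r^8, r^10, r^12, r^14}; {e, r^4, r^8, r^12, r^2s, r^6s, r^10s, r^14s}; {e, r^4, r^8, r^12, r^3s, r^7s, r^11s, r^15s}; {e, r^4, r^8, r^12, s, r^4s, r^8s, r^12s}; … (5 in all).
So G has 5 subgroups of order 8.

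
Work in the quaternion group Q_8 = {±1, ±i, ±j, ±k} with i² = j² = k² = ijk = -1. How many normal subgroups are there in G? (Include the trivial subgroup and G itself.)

6

G has 6 subgroups. Checking conjugation-invariance by order — order 1: 1/1 normal; order 2: 1/1 normal; order 4: 3/3 normal; order 8: 1/1 normal.
Total normal subgroups: 6.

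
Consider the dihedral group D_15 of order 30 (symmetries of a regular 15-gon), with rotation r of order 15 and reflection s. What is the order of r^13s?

Computing powers of r^13s: the smallest k with (r^13s)^k = e is k = 2.

2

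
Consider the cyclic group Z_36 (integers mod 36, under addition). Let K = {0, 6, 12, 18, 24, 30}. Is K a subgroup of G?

|K| = 6 divides |G| = 36, consistent with Lagrange.
K contains the identity, every element's inverse is in K, and K is closed under +: it is a subgroup.
In fact K = ⟨6⟩.

Yes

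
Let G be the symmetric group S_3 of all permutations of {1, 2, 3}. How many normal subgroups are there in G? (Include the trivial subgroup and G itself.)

G has 6 subgroups. Checking conjugation-invariance by order — order 1: 1/1 normal; order 2: 0/3 normal; order 3: 1/1 normal; order 6: 1/1 normal.
Total normal subgroups: 3.

3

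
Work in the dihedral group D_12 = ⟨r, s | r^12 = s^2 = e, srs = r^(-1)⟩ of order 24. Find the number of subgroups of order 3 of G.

|G| = 24 and 3 | 24, so subgroups of order 3 are possible by Lagrange.
The subgroups of order 3 are: {e, r^4, r^8}.
So G has 1 subgroup of order 3.

1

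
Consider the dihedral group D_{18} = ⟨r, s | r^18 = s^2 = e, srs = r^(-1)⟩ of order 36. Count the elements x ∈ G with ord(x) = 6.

2

The elements of order 6 are: r^3, r^15.
That's 2.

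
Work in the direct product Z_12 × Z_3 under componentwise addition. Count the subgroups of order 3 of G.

4

|G| = 36 and 3 | 36, so subgroups of order 3 are possible by Lagrange.
The subgroups of order 3 are: {(0,0), (0,1), (0,2)}; {(0,0), (4,0), (8,0)}; {(0,0), (4,1), (8,2)}; {(0,0), (4,2), (8,1)}.
So G has 4 subgroups of order 3.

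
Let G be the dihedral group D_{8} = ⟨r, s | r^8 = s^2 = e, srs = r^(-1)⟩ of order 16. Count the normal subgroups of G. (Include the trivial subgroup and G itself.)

G has 19 subgroups. Checking conjugation-invariance by order — order 1: 1/1 normal; order 2: 1/9 normal; order 4: 1/5 normal; order 8: 3/3 normal; order 16: 1/1 normal.
Total normal subgroups: 7.

7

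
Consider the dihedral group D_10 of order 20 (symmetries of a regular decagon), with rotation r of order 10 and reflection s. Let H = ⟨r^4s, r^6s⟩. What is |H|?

10

|⟨r^4s⟩| = 2 and |⟨r^6s⟩| = 2, so |H| is a multiple of lcm(2, 2) = 2 and divides |G| = 20.
Closing under the operation: H = {e, r^2, r^4, r^6, r^8, s, r^2s, r^4s, r^6s, r^8s}, so |H| = 10.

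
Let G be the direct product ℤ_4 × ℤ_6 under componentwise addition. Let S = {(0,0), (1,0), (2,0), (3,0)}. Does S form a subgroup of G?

|S| = 4 divides |G| = 24, consistent with Lagrange.
S contains the identity, every element's inverse is in S, and S is closed under +: it is a subgroup.
In fact S = ⟨(1,0)⟩.

Yes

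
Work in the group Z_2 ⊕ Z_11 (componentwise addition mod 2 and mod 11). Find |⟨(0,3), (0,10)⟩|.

|⟨(0,3)⟩| = 11 and |⟨(0,10)⟩| = 11, so |H| is a multiple of lcm(11, 11) = 11 and divides |G| = 22.
Closing under the operation: H = {(0,0), (0,1), (0,2), (0,3), (0,4), (0,5), (0,6), (0,7), (0,8), (0,9), (0,10)}, so |H| = 11.

11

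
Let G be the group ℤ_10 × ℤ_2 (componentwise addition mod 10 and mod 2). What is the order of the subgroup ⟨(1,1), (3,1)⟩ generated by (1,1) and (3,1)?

10

|⟨(1,1)⟩| = 10 and |⟨(3,1)⟩| = 10, so |H| is a multiple of lcm(10, 10) = 10 and divides |G| = 20.
Closing under the operation: H = {(0,0), (1,1), (2,0), (3,1), (4,0), (5,1), (6,0), (7,1), (8,0), (9,1)}, so |H| = 10.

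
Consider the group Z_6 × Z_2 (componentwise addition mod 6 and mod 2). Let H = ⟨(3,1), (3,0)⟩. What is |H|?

|⟨(3,1)⟩| = 2 and |⟨(3,0)⟩| = 2, so |H| is a multiple of lcm(2, 2) = 2 and divides |G| = 12.
Closing under the operation: H = {(0,0), (0,1), (3,0), (3,1)}, so |H| = 4.

4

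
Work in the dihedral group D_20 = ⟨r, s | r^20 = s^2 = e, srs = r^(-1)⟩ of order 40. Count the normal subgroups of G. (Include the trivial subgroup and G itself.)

G has 48 subgroups. Checking conjugation-invariance by order — order 1: 1/1 normal; order 2: 1/21 normal; order 4: 1/11 normal; order 5: 1/1 normal; order 8: 0/5 normal; order 10: 1/5 normal; order 20: 3/3 normal; order 40: 1/1 normal.
Total normal subgroups: 9.

9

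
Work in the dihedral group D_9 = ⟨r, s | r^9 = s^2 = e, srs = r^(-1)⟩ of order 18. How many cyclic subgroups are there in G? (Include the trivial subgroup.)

A cyclic subgroup of order d is generated by each of its φ(d) elements of order d, so the cyclic subgroups of order d number (#elements of order d)/φ(d).
Cyclic subgroups by order — order 1: 1; order 2: 9; order 3: 1; order 9: 1.
Total: 12.

12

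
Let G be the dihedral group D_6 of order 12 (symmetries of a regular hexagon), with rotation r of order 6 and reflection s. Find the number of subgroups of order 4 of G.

|G| = 12 and 4 | 12, so subgroups of order 4 are possible by Lagrange.
The subgroups of order 4 are: {e, r^3, r^2s, r^5s}; {e, r^3, s, r^3s}; {e, r^3, rs, r^4s}.
So G has 3 subgroups of order 4.

3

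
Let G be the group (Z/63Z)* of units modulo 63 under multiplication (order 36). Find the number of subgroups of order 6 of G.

12

|G| = 36 and 6 | 36, so subgroups of order 6 are possible by Lagrange.
The subgroups of order 6 are: {1, 10, 19, 37, 46, 55}; {1, 8, 11, 23, 25, 58}; {1, 13, 22, 34, 43, 55}; {1, 2, 4, 8, 16, 32}; … (12 in all).
So G has 12 subgroups of order 6.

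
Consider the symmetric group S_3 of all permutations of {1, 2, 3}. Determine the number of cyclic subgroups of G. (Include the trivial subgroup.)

5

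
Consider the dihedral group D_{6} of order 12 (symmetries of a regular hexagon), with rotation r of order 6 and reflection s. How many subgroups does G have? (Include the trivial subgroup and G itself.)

|G| = 12, so by Lagrange every subgroup order divides 12. Divisors: 1, 2, 3, 4, 6, 12.
Subgroups by order — order 1: 1; order 2: 7; order 3: 1; order 4: 3; order 6: 3; order 12: 1.
Total: 1 + 7 + 1 + 3 + 3 + 1 = 16.

16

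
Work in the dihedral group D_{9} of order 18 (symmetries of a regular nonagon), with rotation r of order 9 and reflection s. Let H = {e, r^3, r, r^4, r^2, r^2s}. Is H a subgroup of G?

No

r^4 ∈ H but its inverse r^5 ∉ H, so H is not a subgroup.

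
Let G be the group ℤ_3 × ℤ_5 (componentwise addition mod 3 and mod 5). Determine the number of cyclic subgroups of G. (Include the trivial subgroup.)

Group the elements of G by the cyclic subgroup they generate; each cyclic subgroup of order d accounts for φ(d) elements.
Cyclic subgroups by order — order 1: 1; order 3: 1; order 5: 1; order 15: 1.
Total: 4.

4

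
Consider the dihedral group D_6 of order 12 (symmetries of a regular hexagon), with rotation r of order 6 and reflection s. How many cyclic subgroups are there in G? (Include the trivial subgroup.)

10

Each element a generates a cyclic subgroup ⟨a⟩; distinct elements may generate the same one (a cyclic group of order d has φ(d) generators).
Cyclic subgroups by order — order 1: 1; order 2: 7; order 3: 1; order 6: 1.
Total: 10.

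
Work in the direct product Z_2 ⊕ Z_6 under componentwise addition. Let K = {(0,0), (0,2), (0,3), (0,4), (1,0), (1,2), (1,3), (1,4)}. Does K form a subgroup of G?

No

|K| = 8 does not divide |G| = 12, so by Lagrange K is not a subgroup.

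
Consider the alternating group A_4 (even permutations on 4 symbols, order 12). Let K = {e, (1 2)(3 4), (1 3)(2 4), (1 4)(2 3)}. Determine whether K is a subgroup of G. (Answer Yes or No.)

Yes

|K| = 4 divides |G| = 12, consistent with Lagrange.
K contains the identity, every element's inverse is in K, and K is closed under ∘: it is a subgroup.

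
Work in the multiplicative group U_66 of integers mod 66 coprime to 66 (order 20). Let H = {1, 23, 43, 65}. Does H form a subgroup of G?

Yes

|H| = 4 divides |G| = 20, consistent with Lagrange.
H contains the identity, every element's inverse is in H, and H is closed under ·: it is a subgroup.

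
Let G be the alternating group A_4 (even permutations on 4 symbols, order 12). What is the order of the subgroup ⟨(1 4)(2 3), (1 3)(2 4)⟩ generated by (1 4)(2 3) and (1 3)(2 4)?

|⟨(1 4)(2 3)⟩| = 2 and |⟨(1 3)(2 4)⟩| = 2, so |H| is a multiple of lcm(2, 2) = 2 and divides |G| = 12.
Closing under the operation: H = {e, (1 2)(3 4), (1 3)(2 4), (1 4)(2 3)}, so |H| = 4.

4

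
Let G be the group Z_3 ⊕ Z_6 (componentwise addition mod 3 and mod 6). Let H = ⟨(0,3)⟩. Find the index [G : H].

9

|⟨(0,3)⟩| = 2 and |G| = 18.
By Lagrange, [G : H] = |G|/|H| = 18/2 = 9.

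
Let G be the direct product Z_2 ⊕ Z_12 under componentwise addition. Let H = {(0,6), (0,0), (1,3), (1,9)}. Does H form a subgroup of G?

Yes

|H| = 4 divides |G| = 24, consistent with Lagrange.
H contains the identity, every element's inverse is in H, and H is closed under +: it is a subgroup.
In fact H = ⟨(1,9)⟩.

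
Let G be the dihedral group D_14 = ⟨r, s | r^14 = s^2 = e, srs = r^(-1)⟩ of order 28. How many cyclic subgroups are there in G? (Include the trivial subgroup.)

Group the elements of G by the cyclic subgroup they generate; each cyclic subgroup of order d accounts for φ(d) elements.
Cyclic subgroups by order — order 1: 1; order 2: 15; order 7: 1; order 14: 1.
Total: 18.

18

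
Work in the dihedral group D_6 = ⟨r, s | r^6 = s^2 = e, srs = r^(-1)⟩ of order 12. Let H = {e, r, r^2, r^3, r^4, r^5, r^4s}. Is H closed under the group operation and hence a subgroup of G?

No

|H| = 7 does not divide |G| = 12, so by Lagrange H is not a subgroup.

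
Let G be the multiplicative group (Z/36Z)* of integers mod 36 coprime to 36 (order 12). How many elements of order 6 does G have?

6

The elements of order 6 are: 5, 7, 11, 23, 29, 31.
That's 6.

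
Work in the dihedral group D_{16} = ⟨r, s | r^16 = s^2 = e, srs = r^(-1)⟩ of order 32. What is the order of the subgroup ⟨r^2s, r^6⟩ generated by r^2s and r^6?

|⟨r^2s⟩| = 2 and |⟨r^6⟩| = 8, so |H| is a multiple of lcm(2, 8) = 8 and divides |G| = 32.
Closing under the operation: H = {e, r^2, r^4, r^6, r^8, r^10, r^12, r^14, s, r^2s, r^4s, r^6s, r^8s, r^10s, r^12s, r^14s}, so |H| = 16.

16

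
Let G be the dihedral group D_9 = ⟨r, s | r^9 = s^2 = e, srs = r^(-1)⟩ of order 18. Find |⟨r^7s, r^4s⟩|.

6

|⟨r^7s⟩| = 2 and |⟨r^4s⟩| = 2, so |H| is a multiple of lcm(2, 2) = 2 and divides |G| = 18.
Closing under the operation: H = {e, r^3, r^6, rs, r^4s, r^7s}, so |H| = 6.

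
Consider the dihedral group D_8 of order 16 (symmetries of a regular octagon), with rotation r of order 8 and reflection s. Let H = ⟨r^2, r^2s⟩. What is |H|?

|⟨r^2⟩| = 4 and |⟨r^2s⟩| = 2, so |H| is a multiple of lcm(4, 2) = 4 and divides |G| = 16.
Closing under the operation: H = {e, r^2, r^4, r^6, s, r^2s, r^4s, r^6s}, so |H| = 8.

8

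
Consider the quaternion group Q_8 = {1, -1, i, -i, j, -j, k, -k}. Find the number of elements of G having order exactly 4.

6

The elements of order 4 are: i, -i, j, -j, k, -k.
That's 6.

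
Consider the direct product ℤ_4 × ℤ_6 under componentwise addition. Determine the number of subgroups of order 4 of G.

3

|G| = 24 and 4 | 24, so subgroups of order 4 are possible by Lagrange.
The subgroups of order 4 are: {(0,0), (0,3), (2,0), (2,3)}; {(0,0), (1,0), (2,0), (3,0)}; {(0,0), (1,3), (2,0), (3,3)}.
So G has 3 subgroups of order 4.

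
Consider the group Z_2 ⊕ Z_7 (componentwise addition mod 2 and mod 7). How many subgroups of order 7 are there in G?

|G| = 14 and 7 | 14, so subgroups of order 7 are possible by Lagrange.
The subgroups of order 7 are: {(0,0), (0,1), (0,2), (0,3), (0,4), (0,5), (0,6)}.
So G has 1 subgroup of order 7.

1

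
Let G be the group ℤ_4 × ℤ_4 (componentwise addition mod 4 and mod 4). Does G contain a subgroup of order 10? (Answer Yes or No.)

10 does not divide |G| = 16, so by Lagrange no subgroup of order 10 exists.

No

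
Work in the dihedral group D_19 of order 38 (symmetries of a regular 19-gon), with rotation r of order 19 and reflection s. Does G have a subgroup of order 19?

Yes

19 | 38. A subgroup of order 19 is {e, r, r^2, r^3, r^4, r^5, r^6, r^7, r^8, r^9, r^10, r^11, r^12, r^13, r^14, r^15, r^16, r^17, r^18}.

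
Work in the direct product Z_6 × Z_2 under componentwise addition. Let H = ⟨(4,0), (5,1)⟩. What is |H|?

|⟨(4,0)⟩| = 3 and |⟨(5,1)⟩| = 6, so |H| is a multiple of lcm(3, 6) = 6 and divides |G| = 12.
Closing under the operation: H = {(0,0), (1,1), (2,0), (3,1), (4,0), (5,1)}, so |H| = 6.

6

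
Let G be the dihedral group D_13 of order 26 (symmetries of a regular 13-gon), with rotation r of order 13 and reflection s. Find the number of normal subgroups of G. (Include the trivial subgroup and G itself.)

G has 16 subgroups. Checking conjugation-invariance by order — order 1: 1/1 normal; order 2: 0/13 normal; order 13: 1/1 normal; order 26: 1/1 normal.
Total normal subgroups: 3.

3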